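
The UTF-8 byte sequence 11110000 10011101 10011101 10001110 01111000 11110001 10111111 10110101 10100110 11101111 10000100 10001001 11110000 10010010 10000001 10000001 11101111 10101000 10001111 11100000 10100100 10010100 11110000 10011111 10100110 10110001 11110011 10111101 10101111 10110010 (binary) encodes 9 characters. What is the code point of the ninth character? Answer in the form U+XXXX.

Offset 0: leading byte 0xF0 = 11110000 → 4-byte char #1 = F0 9D 9D 8E.
Offset 4: leading byte 0x78 = 01111000 → 1-byte char #2 = 78.
Offset 5: leading byte 0xF1 = 11110001 → 4-byte char #3 = F1 BF B5 A6.
Offset 9: leading byte 0xEF = 11101111 → 3-byte char #4 = EF 84 89.
Offset 12: leading byte 0xF0 = 11110000 → 4-byte char #5 = F0 92 81 81.
Offset 16: leading byte 0xEF = 11101111 → 3-byte char #6 = EF A8 8F.
Offset 19: leading byte 0xE0 = 11100000 → 3-byte char #7 = E0 A4 94.
Offset 22: leading byte 0xF0 = 11110000 → 4-byte char #8 = F0 9F A6 B1.
Offset 26: leading byte 0xF3 = 11110011 → 4-byte char #9 = F3 BD AF B2.
Leading byte 0xF3 = 11110011 matches 11110xxx → 4-byte sequence.
Byte 1: 0xF3 = 11110011, payload 011 (3 bits).
Byte 2: 0xBD = 10111101 (10xxxxxx ✓), payload 111101.
Byte 3: 0xAF = 10101111 (10xxxxxx ✓), payload 101111.
Byte 4: 0xB2 = 10110010 (10xxxxxx ✓), payload 110010.
Concatenate: 011111101101111110010 = 0xFDBF2 (21 bits → U+FDBF2).

U+FDBF2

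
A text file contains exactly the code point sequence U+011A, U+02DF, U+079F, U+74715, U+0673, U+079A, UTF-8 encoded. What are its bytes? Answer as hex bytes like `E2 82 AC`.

C4 9A CB 9F DE 9F F1 B4 9C 95 D9 B3 DE 9A

U+011A: 2-byte form → C4 9A.
U+02DF: 2-byte form → CB 9F.
U+079F: 2-byte form → DE 9F.
U+74715: 4-byte form → F1 B4 9C 95.
U+0673: 2-byte form → D9 B3.
U+079A: 2-byte form → DE 9A.
Concatenated (14 bytes): C4 9A CB 9F DE 9F F1 B4 9C 95 D9 B3 DE 9A.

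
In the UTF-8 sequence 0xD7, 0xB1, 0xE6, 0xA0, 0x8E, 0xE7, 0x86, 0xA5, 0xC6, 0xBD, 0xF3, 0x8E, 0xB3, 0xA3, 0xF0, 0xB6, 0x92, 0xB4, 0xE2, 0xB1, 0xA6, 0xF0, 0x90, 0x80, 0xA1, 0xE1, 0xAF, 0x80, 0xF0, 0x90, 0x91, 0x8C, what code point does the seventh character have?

Offset 0: leading byte 0xD7 = 11010111 → 2-byte char #1 = D7 B1.
Offset 2: leading byte 0xE6 = 11100110 → 3-byte char #2 = E6 A0 8E.
Offset 5: leading byte 0xE7 = 11100111 → 3-byte char #3 = E7 86 A5.
Offset 8: leading byte 0xC6 = 11000110 → 2-byte char #4 = C6 BD.
Offset 10: leading byte 0xF3 = 11110011 → 4-byte char #5 = F3 8E B3 A3.
Offset 14: leading byte 0xF0 = 11110000 → 4-byte char #6 = F0 B6 92 B4.
Offset 18: leading byte 0xE2 = 11100010 → 3-byte char #7 = E2 B1 A6.
Leading byte 0xE2 = 11100010 matches 1110xxxx → 3-byte sequence.
Byte 1: 0xE2 = 11100010, payload 0010 (4 bits).
Byte 2: 0xB1 = 10110001 (10xxxxxx ✓), payload 110001.
Byte 3: 0xA6 = 10100110 (10xxxxxx ✓), payload 100110.
Concatenate: 0010110001100110 = 0x2C66 (16 bits → U+2C66).

U+2C66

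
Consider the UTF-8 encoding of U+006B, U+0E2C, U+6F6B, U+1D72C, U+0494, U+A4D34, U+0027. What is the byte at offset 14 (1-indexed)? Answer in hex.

0xF2

1-indexed offset 14 is 0-indexed offset 13.
U+006B → 1-byte form 6B at offsets 0–0.
U+0E2C → 3-byte form E0 B8 AC at offsets 1–3.
U+6F6B → 3-byte form E6 BD AB at offsets 4–6.
U+1D72C → 4-byte form F0 9D 9C AC at offsets 7–10.
U+0494 → 2-byte form D2 94 at offsets 11–12.
U+A4D34 → 4-byte form F2 A4 B4 B4 at offsets 13–16.
Offset 13 falls in char 6's range; it's byte 1 of F2 A4 B4 B4 = 0xF2.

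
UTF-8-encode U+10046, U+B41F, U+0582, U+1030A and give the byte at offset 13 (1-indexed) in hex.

0x8A

1-indexed offset 13 is 0-indexed offset 12.
U+10046 → 4-byte form F0 90 81 86 at offsets 0–3.
U+B41F → 3-byte form EB 90 9F at offsets 4–6.
U+0582 → 2-byte form D6 82 at offsets 7–8.
U+1030A → 4-byte form F0 90 8C 8A at offsets 9–12.
Offset 12 falls in char 4's range; it's byte 4 of F0 90 8C 8A = 0x8A.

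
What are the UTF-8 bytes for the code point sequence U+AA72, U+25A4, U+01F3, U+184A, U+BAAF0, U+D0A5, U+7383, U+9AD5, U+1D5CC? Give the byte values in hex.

EA A9 B2 E2 96 A4 C7 B3 E1 A1 8A F2 BA AB B0 ED 82 A5 E7 8E 83 E9 AB 95 F0 9D 97 8C

U+AA72: 3-byte form → EA A9 B2.
U+25A4: 3-byte form → E2 96 A4.
U+01F3: 2-byte form → C7 B3.
U+184A: 3-byte form → E1 A1 8A.
U+BAAF0: 4-byte form → F2 BA AB B0.
U+D0A5: 3-byte form → ED 82 A5.
U+7383: 3-byte form → E7 8E 83.
U+9AD5: 3-byte form → E9 AB 95.
U+1D5CC: 4-byte form → F0 9D 97 8C.
Concatenated (28 bytes): EA A9 B2 E2 96 A4 C7 B3 E1 A1 8A F2 BA AB B0 ED 82 A5 E7 8E 83 E9 AB 95 F0 9D 97 8C.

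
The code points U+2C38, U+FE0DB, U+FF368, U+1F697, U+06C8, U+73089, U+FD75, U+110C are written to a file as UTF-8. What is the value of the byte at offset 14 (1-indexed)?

0x9A

1-indexed offset 14 is 0-indexed offset 13.
U+2C38 → 3-byte form E2 B0 B8 at offsets 0–2.
U+FE0DB → 4-byte form F3 BE 83 9B at offsets 3–6.
U+FF368 → 4-byte form F3 BF 8D A8 at offsets 7–10.
U+1F697 → 4-byte form F0 9F 9A 97 at offsets 11–14.
Offset 13 falls in char 4's range; it's byte 3 of F0 9F 9A 97 = 0x9A.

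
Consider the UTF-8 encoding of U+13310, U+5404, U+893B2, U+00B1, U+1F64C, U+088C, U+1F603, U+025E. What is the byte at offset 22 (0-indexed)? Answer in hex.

0x98

U+13310 → 4-byte form F0 93 8C 90 at offsets 0–3.
U+5404 → 3-byte form E5 90 84 at offsets 4–6.
U+893B2 → 4-byte form F2 89 8E B2 at offsets 7–10.
U+00B1 → 2-byte form C2 B1 at offsets 11–12.
U+1F64C → 4-byte form F0 9F 99 8C at offsets 13–16.
U+088C → 3-byte form E0 A2 8C at offsets 17–19.
U+1F603 → 4-byte form F0 9F 98 83 at offsets 20–23.
Offset 22 falls in char 7's range; it's byte 3 of F0 9F 98 83 = 0x98.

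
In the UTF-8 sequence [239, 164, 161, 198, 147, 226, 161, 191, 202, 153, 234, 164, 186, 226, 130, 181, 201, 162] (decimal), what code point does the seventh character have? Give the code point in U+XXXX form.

Offset 0: leading byte 0xEF = 11101111 → 3-byte char #1 = EF A4 A1.
Offset 3: leading byte 0xC6 = 11000110 → 2-byte char #2 = C6 93.
Offset 5: leading byte 0xE2 = 11100010 → 3-byte char #3 = E2 A1 BF.
Offset 8: leading byte 0xCA = 11001010 → 2-byte char #4 = CA 99.
Offset 10: leading byte 0xEA = 11101010 → 3-byte char #5 = EA A4 BA.
Offset 13: leading byte 0xE2 = 11100010 → 3-byte char #6 = E2 82 B5.
Offset 16: leading byte 0xC9 = 11001001 → 2-byte char #7 = C9 A2.
Leading byte 0xC9 = 11001001 matches 110xxxxx → 2-byte sequence.
Byte 1: 0xC9 = 11001001, payload 01001 (5 bits).
Byte 2: 0xA2 = 10100010 (10xxxxxx ✓), payload 100010.
Concatenate: 01001100010 = 0x262 (11 bits → U+0262).

U+0262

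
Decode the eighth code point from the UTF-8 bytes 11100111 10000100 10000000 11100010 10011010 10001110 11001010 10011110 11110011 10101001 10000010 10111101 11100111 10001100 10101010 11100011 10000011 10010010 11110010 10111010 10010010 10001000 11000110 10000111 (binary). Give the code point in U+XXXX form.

Offset 0: leading byte 0xE7 = 11100111 → 3-byte char #1 = E7 84 80.
Offset 3: leading byte 0xE2 = 11100010 → 3-byte char #2 = E2 9A 8E.
Offset 6: leading byte 0xCA = 11001010 → 2-byte char #3 = CA 9E.
Offset 8: leading byte 0xF3 = 11110011 → 4-byte char #4 = F3 A9 82 BD.
Offset 12: leading byte 0xE7 = 11100111 → 3-byte char #5 = E7 8C AA.
Offset 15: leading byte 0xE3 = 11100011 → 3-byte char #6 = E3 83 92.
Offset 18: leading byte 0xF2 = 11110010 → 4-byte char #7 = F2 BA 92 88.
Offset 22: leading byte 0xC6 = 11000110 → 2-byte char #8 = C6 87.
Leading byte 0xC6 = 11000110 matches 110xxxxx → 2-byte sequence.
Byte 1: 0xC6 = 11000110, payload 00110 (5 bits).
Byte 2: 0x87 = 10000111 (10xxxxxx ✓), payload 000111.
Concatenate: 00110000111 = 0x187 (11 bits → U+0187).

U+0187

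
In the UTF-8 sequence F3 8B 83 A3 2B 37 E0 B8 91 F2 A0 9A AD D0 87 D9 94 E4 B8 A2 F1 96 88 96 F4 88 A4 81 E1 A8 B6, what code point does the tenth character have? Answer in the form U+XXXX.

Offset 0: leading byte 0xF3 = 11110011 → 4-byte char #1 = F3 8B 83 A3.
Offset 4: leading byte 0x2B = 00101011 → 1-byte char #2 = 2B.
Offset 5: leading byte 0x37 = 00110111 → 1-byte char #3 = 37.
Offset 6: leading byte 0xE0 = 11100000 → 3-byte char #4 = E0 B8 91.
Offset 9: leading byte 0xF2 = 11110010 → 4-byte char #5 = F2 A0 9A AD.
Offset 13: leading byte 0xD0 = 11010000 → 2-byte char #6 = D0 87.
Offset 15: leading byte 0xD9 = 11011001 → 2-byte char #7 = D9 94.
Offset 17: leading byte 0xE4 = 11100100 → 3-byte char #8 = E4 B8 A2.
Offset 20: leading byte 0xF1 = 11110001 → 4-byte char #9 = F1 96 88 96.
Offset 24: leading byte 0xF4 = 11110100 → 4-byte char #10 = F4 88 A4 81.
Leading byte 0xF4 = 11110100 matches 11110xxx → 4-byte sequence.
Byte 1: 0xF4 = 11110100, payload 100 (3 bits).
Byte 2: 0x88 = 10001000 (10xxxxxx ✓), payload 001000.
Byte 3: 0xA4 = 10100100 (10xxxxxx ✓), payload 100100.
Byte 4: 0x81 = 10000001 (10xxxxxx ✓), payload 000001.
Concatenate: 100001000100100000001 = 0x108901 (21 bits → U+108901).

U+108901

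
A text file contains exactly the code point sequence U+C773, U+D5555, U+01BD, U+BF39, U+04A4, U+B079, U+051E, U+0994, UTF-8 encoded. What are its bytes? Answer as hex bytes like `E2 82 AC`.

U+C773: 3-byte form → EC 9D B3.
U+D5555: 4-byte form → F3 95 95 95.
U+01BD: 2-byte form → C6 BD.
U+BF39: 3-byte form → EB BC B9.
U+04A4: 2-byte form → D2 A4.
U+B079: 3-byte form → EB 81 B9.
U+051E: 2-byte form → D4 9E.
U+0994: 3-byte form → E0 A6 94.
Concatenated (22 bytes): EC 9D B3 F3 95 95 95 C6 BD EB BC B9 D2 A4 EB 81 B9 D4 9E E0 A6 94.

EC 9D B3 F3 95 95 95 C6 BD EB BC B9 D2 A4 EB 81 B9 D4 9E E0 A6 94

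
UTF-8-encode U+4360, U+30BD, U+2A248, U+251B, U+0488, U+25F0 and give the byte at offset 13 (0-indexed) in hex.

0xD2

U+4360 → 3-byte form E4 8D A0 at offsets 0–2.
U+30BD → 3-byte form E3 82 BD at offsets 3–5.
U+2A248 → 4-byte form F0 AA 89 88 at offsets 6–9.
U+251B → 3-byte form E2 94 9B at offsets 10–12.
U+0488 → 2-byte form D2 88 at offsets 13–14.
Offset 13 falls in char 5's range; it's byte 1 of D2 88 = 0xD2.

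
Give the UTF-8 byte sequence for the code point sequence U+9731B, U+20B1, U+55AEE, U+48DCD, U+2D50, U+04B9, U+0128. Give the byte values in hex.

U+9731B: 4-byte form → F2 97 8C 9B.
U+20B1: 3-byte form → E2 82 B1.
U+55AEE: 4-byte form → F1 95 AB AE.
U+48DCD: 4-byte form → F1 88 B7 8D.
U+2D50: 3-byte form → E2 B5 90.
U+04B9: 2-byte form → D2 B9.
U+0128: 2-byte form → C4 A8.
Concatenated (22 bytes): F2 97 8C 9B E2 82 B1 F1 95 AB AE F1 88 B7 8D E2 B5 90 D2 B9 C4 A8.

F2 97 8C 9B E2 82 B1 F1 95 AB AE F1 88 B7 8D E2 B5 90 D2 B9 C4 A8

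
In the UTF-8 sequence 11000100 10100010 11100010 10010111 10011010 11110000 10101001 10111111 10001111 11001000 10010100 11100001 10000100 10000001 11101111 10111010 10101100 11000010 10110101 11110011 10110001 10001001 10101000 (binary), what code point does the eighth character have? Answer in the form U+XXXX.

U+F1268

Offset 0: leading byte 0xC4 = 11000100 → 2-byte char #1 = C4 A2.
Offset 2: leading byte 0xE2 = 11100010 → 3-byte char #2 = E2 97 9A.
Offset 5: leading byte 0xF0 = 11110000 → 4-byte char #3 = F0 A9 BF 8F.
Offset 9: leading byte 0xC8 = 11001000 → 2-byte char #4 = C8 94.
Offset 11: leading byte 0xE1 = 11100001 → 3-byte char #5 = E1 84 81.
Offset 14: leading byte 0xEF = 11101111 → 3-byte char #6 = EF BA AC.
Offset 17: leading byte 0xC2 = 11000010 → 2-byte char #7 = C2 B5.
Offset 19: leading byte 0xF3 = 11110011 → 4-byte char #8 = F3 B1 89 A8.
Leading byte 0xF3 = 11110011 matches 11110xxx → 4-byte sequence.
Byte 1: 0xF3 = 11110011, payload 011 (3 bits).
Byte 2: 0xB1 = 10110001 (10xxxxxx ✓), payload 110001.
Byte 3: 0x89 = 10001001 (10xxxxxx ✓), payload 001001.
Byte 4: 0xA8 = 10101000 (10xxxxxx ✓), payload 101000.
Concatenate: 011110001001001101000 = 0xF1268 (21 bits → U+F1268).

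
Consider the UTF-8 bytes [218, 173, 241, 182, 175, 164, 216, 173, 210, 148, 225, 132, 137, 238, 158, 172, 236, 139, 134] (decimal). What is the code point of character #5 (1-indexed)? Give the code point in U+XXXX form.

Offset 0: leading byte 0xDA = 11011010 → 2-byte char #1 = DA AD.
Offset 2: leading byte 0xF1 = 11110001 → 4-byte char #2 = F1 B6 AF A4.
Offset 6: leading byte 0xD8 = 11011000 → 2-byte char #3 = D8 AD.
Offset 8: leading byte 0xD2 = 11010010 → 2-byte char #4 = D2 94.
Offset 10: leading byte 0xE1 = 11100001 → 3-byte char #5 = E1 84 89.
Leading byte 0xE1 = 11100001 matches 1110xxxx → 3-byte sequence.
Byte 1: 0xE1 = 11100001, payload 0001 (4 bits).
Byte 2: 0x84 = 10000100 (10xxxxxx ✓), payload 000100.
Byte 3: 0x89 = 10001001 (10xxxxxx ✓), payload 001001.
Concatenate: 0001000100001001 = 0x1109 (16 bits → U+1109).

U+1109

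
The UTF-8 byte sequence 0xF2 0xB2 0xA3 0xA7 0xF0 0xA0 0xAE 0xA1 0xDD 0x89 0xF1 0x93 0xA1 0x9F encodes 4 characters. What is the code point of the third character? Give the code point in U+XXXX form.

Offset 0: leading byte 0xF2 = 11110010 → 4-byte char #1 = F2 B2 A3 A7.
Offset 4: leading byte 0xF0 = 11110000 → 4-byte char #2 = F0 A0 AE A1.
Offset 8: leading byte 0xDD = 11011101 → 2-byte char #3 = DD 89.
Leading byte 0xDD = 11011101 matches 110xxxxx → 2-byte sequence.
Byte 1: 0xDD = 11011101, payload 11101 (5 bits).
Byte 2: 0x89 = 10001001 (10xxxxxx ✓), payload 001001.
Concatenate: 11101001001 = 0x749 (11 bits → U+0749).

U+0749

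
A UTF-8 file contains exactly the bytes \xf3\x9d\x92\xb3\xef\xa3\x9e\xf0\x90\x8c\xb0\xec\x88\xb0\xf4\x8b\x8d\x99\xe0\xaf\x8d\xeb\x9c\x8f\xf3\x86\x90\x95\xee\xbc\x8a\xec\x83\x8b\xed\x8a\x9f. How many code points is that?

Byte at offset 0: 0xF3 = 11110011 → 4-byte char (#1). Advance 4.
Byte at offset 4: 0xEF = 11101111 → 3-byte char (#2). Advance 3.
Byte at offset 7: 0xF0 = 11110000 → 4-byte char (#3). Advance 4.
Byte at offset 11: 0xEC = 11101100 → 3-byte char (#4). Advance 3.
Byte at offset 14: 0xF4 = 11110100 → 4-byte char (#5). Advance 4.
Byte at offset 18: 0xE0 = 11100000 → 3-byte char (#6). Advance 3.
Byte at offset 21: 0xEB = 11101011 → 3-byte char (#7). Advance 3.
Byte at offset 24: 0xF3 = 11110011 → 4-byte char (#8). Advance 4.
Byte at offset 28: 0xEE = 11101110 → 3-byte char (#9). Advance 3.
Byte at offset 31: 0xEC = 11101100 → 3-byte char (#10). Advance 3.
Byte at offset 34: 0xED = 11101101 → 3-byte char (#11). Advance 3.
Reached end at offset 37 after 11 code points.

11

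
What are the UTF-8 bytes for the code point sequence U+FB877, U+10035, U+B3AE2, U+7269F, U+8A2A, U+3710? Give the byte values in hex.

U+FB877: 4-byte form → F3 BB A1 B7.
U+10035: 4-byte form → F0 90 80 B5.
U+B3AE2: 4-byte form → F2 B3 AB A2.
U+7269F: 4-byte form → F1 B2 9A 9F.
U+8A2A: 3-byte form → E8 A8 AA.
U+3710: 3-byte form → E3 9C 90.
Concatenated (22 bytes): F3 BB A1 B7 F0 90 80 B5 F2 B3 AB A2 F1 B2 9A 9F E8 A8 AA E3 9C 90.

F3 BB A1 B7 F0 90 80 B5 F2 B3 AB A2 F1 B2 9A 9F E8 A8 AA E3 9C 90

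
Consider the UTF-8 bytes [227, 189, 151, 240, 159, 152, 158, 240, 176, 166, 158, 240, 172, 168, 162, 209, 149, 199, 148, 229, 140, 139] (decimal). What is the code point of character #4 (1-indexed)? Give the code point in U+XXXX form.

Offset 0: leading byte 0xE3 = 11100011 → 3-byte char #1 = E3 BD 97.
Offset 3: leading byte 0xF0 = 11110000 → 4-byte char #2 = F0 9F 98 9E.
Offset 7: leading byte 0xF0 = 11110000 → 4-byte char #3 = F0 B0 A6 9E.
Offset 11: leading byte 0xF0 = 11110000 → 4-byte char #4 = F0 AC A8 A2.
Leading byte 0xF0 = 11110000 matches 11110xxx → 4-byte sequence.
Byte 1: 0xF0 = 11110000, payload 000 (3 bits).
Byte 2: 0xAC = 10101100 (10xxxxxx ✓), payload 101100.
Byte 3: 0xA8 = 10101000 (10xxxxxx ✓), payload 101000.
Byte 4: 0xA2 = 10100010 (10xxxxxx ✓), payload 100010.
Concatenate: 000101100101000100010 = 0x2CA22 (21 bits → U+2CA22).

U+2CA22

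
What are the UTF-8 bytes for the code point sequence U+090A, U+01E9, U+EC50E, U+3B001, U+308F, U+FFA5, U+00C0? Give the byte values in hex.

E0 A4 8A C7 A9 F3 AC 94 8E F0 BB 80 81 E3 82 8F EF BE A5 C3 80

U+090A: 3-byte form → E0 A4 8A.
U+01E9: 2-byte form → C7 A9.
U+EC50E: 4-byte form → F3 AC 94 8E.
U+3B001: 4-byte form → F0 BB 80 81.
U+308F: 3-byte form → E3 82 8F.
U+FFA5: 3-byte form → EF BE A5.
U+00C0: 2-byte form → C3 80.
Concatenated (21 bytes): E0 A4 8A C7 A9 F3 AC 94 8E F0 BB 80 81 E3 82 8F EF BE A5 C3 80.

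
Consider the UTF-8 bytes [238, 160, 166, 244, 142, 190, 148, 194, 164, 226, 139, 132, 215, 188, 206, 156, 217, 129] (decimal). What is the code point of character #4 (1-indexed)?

Offset 0: leading byte 0xEE = 11101110 → 3-byte char #1 = EE A0 A6.
Offset 3: leading byte 0xF4 = 11110100 → 4-byte char #2 = F4 8E BE 94.
Offset 7: leading byte 0xC2 = 11000010 → 2-byte char #3 = C2 A4.
Offset 9: leading byte 0xE2 = 11100010 → 3-byte char #4 = E2 8B 84.
Leading byte 0xE2 = 11100010 matches 1110xxxx → 3-byte sequence.
Byte 1: 0xE2 = 11100010, payload 0010 (4 bits).
Byte 2: 0x8B = 10001011 (10xxxxxx ✓), payload 001011.
Byte 3: 0x84 = 10000100 (10xxxxxx ✓), payload 000100.
Concatenate: 0010001011000100 = 0x22C4 (16 bits → U+22C4).

U+22C4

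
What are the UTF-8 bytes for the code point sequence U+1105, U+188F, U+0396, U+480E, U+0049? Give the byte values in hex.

U+1105: 3-byte form → E1 84 85.
U+188F: 3-byte form → E1 A2 8F.
U+0396: 2-byte form → CE 96.
U+480E: 3-byte form → E4 A0 8E.
U+0049: 1-byte form → 49.
Concatenated (12 bytes): E1 84 85 E1 A2 8F CE 96 E4 A0 8E 49.

E1 84 85 E1 A2 8F CE 96 E4 A0 8E 49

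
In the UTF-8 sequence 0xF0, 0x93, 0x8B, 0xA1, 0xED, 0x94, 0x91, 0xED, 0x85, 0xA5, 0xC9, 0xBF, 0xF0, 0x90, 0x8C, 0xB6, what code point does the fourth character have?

U+027F

Offset 0: leading byte 0xF0 = 11110000 → 4-byte char #1 = F0 93 8B A1.
Offset 4: leading byte 0xED = 11101101 → 3-byte char #2 = ED 94 91.
Offset 7: leading byte 0xED = 11101101 → 3-byte char #3 = ED 85 A5.
Offset 10: leading byte 0xC9 = 11001001 → 2-byte char #4 = C9 BF.
Leading byte 0xC9 = 11001001 matches 110xxxxx → 2-byte sequence.
Byte 1: 0xC9 = 11001001, payload 01001 (5 bits).
Byte 2: 0xBF = 10111111 (10xxxxxx ✓), payload 111111.
Concatenate: 01001111111 = 0x27F (11 bits → U+027F).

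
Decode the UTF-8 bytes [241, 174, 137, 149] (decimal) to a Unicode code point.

Leading byte 0xF1 = 11110001 matches 11110xxx → 4-byte sequence.
Byte 1: 0xF1 = 11110001, payload 001 (3 bits).
Byte 2: 0xAE = 10101110 (10xxxxxx ✓), payload 101110.
Byte 3: 0x89 = 10001001 (10xxxxxx ✓), payload 001001.
Byte 4: 0x95 = 10010101 (10xxxxxx ✓), payload 010101.
Concatenate: 001101110001001010101 = 0x6E255 (21 bits → U+6E255).

U+6E255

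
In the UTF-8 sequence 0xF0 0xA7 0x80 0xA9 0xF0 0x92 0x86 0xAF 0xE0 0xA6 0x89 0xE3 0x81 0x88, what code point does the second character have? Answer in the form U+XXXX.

U+121AF

Offset 0: leading byte 0xF0 = 11110000 → 4-byte char #1 = F0 A7 80 A9.
Offset 4: leading byte 0xF0 = 11110000 → 4-byte char #2 = F0 92 86 AF.
Leading byte 0xF0 = 11110000 matches 11110xxx → 4-byte sequence.
Byte 1: 0xF0 = 11110000, payload 000 (3 bits).
Byte 2: 0x92 = 10010010 (10xxxxxx ✓), payload 010010.
Byte 3: 0x86 = 10000110 (10xxxxxx ✓), payload 000110.
Byte 4: 0xAF = 10101111 (10xxxxxx ✓), payload 101111.
Concatenate: 000010010000110101111 = 0x121AF (21 bits → U+121AF).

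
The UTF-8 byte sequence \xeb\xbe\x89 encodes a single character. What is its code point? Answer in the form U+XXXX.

U+BF89

Leading byte 0xEB = 11101011 matches 1110xxxx → 3-byte sequence.
Byte 1: 0xEB = 11101011, payload 1011 (4 bits).
Byte 2: 0xBE = 10111110 (10xxxxxx ✓), payload 111110.
Byte 3: 0x89 = 10001001 (10xxxxxx ✓), payload 001001.
Concatenate: 1011111110001001 = 0xBF89 (16 bits → U+BF89).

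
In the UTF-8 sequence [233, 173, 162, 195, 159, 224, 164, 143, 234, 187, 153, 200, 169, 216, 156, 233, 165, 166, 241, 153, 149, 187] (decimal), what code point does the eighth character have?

U+5957B

Offset 0: leading byte 0xE9 = 11101001 → 3-byte char #1 = E9 AD A2.
Offset 3: leading byte 0xC3 = 11000011 → 2-byte char #2 = C3 9F.
Offset 5: leading byte 0xE0 = 11100000 → 3-byte char #3 = E0 A4 8F.
Offset 8: leading byte 0xEA = 11101010 → 3-byte char #4 = EA BB 99.
Offset 11: leading byte 0xC8 = 11001000 → 2-byte char #5 = C8 A9.
Offset 13: leading byte 0xD8 = 11011000 → 2-byte char #6 = D8 9C.
Offset 15: leading byte 0xE9 = 11101001 → 3-byte char #7 = E9 A5 A6.
Offset 18: leading byte 0xF1 = 11110001 → 4-byte char #8 = F1 99 95 BB.
Leading byte 0xF1 = 11110001 matches 11110xxx → 4-byte sequence.
Byte 1: 0xF1 = 11110001, payload 001 (3 bits).
Byte 2: 0x99 = 10011001 (10xxxxxx ✓), payload 011001.
Byte 3: 0x95 = 10010101 (10xxxxxx ✓), payload 010101.
Byte 4: 0xBB = 10111011 (10xxxxxx ✓), payload 111011.
Concatenate: 001011001010101111011 = 0x5957B (21 bits → U+5957B).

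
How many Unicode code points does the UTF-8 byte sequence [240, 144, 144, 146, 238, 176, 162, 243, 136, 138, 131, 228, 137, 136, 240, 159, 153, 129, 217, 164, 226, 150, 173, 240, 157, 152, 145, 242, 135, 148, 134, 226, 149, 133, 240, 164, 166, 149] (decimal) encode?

Byte at offset 0: 0xF0 = 11110000 → 4-byte char (#1). Advance 4.
Byte at offset 4: 0xEE = 11101110 → 3-byte char (#2). Advance 3.
Byte at offset 7: 0xF3 = 11110011 → 4-byte char (#3). Advance 4.
Byte at offset 11: 0xE4 = 11100100 → 3-byte char (#4). Advance 3.
Byte at offset 14: 0xF0 = 11110000 → 4-byte char (#5). Advance 4.
Byte at offset 18: 0xD9 = 11011001 → 2-byte char (#6). Advance 2.
Byte at offset 20: 0xE2 = 11100010 → 3-byte char (#7). Advance 3.
Byte at offset 23: 0xF0 = 11110000 → 4-byte char (#8). Advance 4.
Byte at offset 27: 0xF2 = 11110010 → 4-byte char (#9). Advance 4.
Byte at offset 31: 0xE2 = 11100010 → 3-byte char (#10). Advance 3.
Byte at offset 34: 0xF0 = 11110000 → 4-byte char (#11). Advance 4.
Reached end at offset 38 after 11 code points.

11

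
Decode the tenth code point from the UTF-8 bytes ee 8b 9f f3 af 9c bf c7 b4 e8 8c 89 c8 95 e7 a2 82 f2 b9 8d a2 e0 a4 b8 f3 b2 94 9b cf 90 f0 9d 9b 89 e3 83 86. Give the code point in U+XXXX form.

U+03D0

Offset 0: leading byte 0xEE = 11101110 → 3-byte char #1 = EE 8B 9F.
Offset 3: leading byte 0xF3 = 11110011 → 4-byte char #2 = F3 AF 9C BF.
Offset 7: leading byte 0xC7 = 11000111 → 2-byte char #3 = C7 B4.
Offset 9: leading byte 0xE8 = 11101000 → 3-byte char #4 = E8 8C 89.
Offset 12: leading byte 0xC8 = 11001000 → 2-byte char #5 = C8 95.
Offset 14: leading byte 0xE7 = 11100111 → 3-byte char #6 = E7 A2 82.
Offset 17: leading byte 0xF2 = 11110010 → 4-byte char #7 = F2 B9 8D A2.
Offset 21: leading byte 0xE0 = 11100000 → 3-byte char #8 = E0 A4 B8.
Offset 24: leading byte 0xF3 = 11110011 → 4-byte char #9 = F3 B2 94 9B.
Offset 28: leading byte 0xCF = 11001111 → 2-byte char #10 = CF 90.
Leading byte 0xCF = 11001111 matches 110xxxxx → 2-byte sequence.
Byte 1: 0xCF = 11001111, payload 01111 (5 bits).
Byte 2: 0x90 = 10010000 (10xxxxxx ✓), payload 010000.
Concatenate: 01111010000 = 0x3D0 (11 bits → U+03D0).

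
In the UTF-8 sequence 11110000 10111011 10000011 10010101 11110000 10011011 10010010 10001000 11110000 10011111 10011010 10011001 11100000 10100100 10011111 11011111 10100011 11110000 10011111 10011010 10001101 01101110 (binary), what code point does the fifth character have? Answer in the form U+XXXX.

U+07E3

Offset 0: leading byte 0xF0 = 11110000 → 4-byte char #1 = F0 BB 83 95.
Offset 4: leading byte 0xF0 = 11110000 → 4-byte char #2 = F0 9B 92 88.
Offset 8: leading byte 0xF0 = 11110000 → 4-byte char #3 = F0 9F 9A 99.
Offset 12: leading byte 0xE0 = 11100000 → 3-byte char #4 = E0 A4 9F.
Offset 15: leading byte 0xDF = 11011111 → 2-byte char #5 = DF A3.
Leading byte 0xDF = 11011111 matches 110xxxxx → 2-byte sequence.
Byte 1: 0xDF = 11011111, payload 11111 (5 bits).
Byte 2: 0xA3 = 10100011 (10xxxxxx ✓), payload 100011.
Concatenate: 11111100011 = 0x7E3 (11 bits → U+07E3).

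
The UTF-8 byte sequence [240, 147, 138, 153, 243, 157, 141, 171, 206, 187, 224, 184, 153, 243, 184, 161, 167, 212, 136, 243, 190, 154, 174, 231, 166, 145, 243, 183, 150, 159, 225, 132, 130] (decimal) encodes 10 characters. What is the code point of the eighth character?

U+7991

Offset 0: leading byte 0xF0 = 11110000 → 4-byte char #1 = F0 93 8A 99.
Offset 4: leading byte 0xF3 = 11110011 → 4-byte char #2 = F3 9D 8D AB.
Offset 8: leading byte 0xCE = 11001110 → 2-byte char #3 = CE BB.
Offset 10: leading byte 0xE0 = 11100000 → 3-byte char #4 = E0 B8 99.
Offset 13: leading byte 0xF3 = 11110011 → 4-byte char #5 = F3 B8 A1 A7.
Offset 17: leading byte 0xD4 = 11010100 → 2-byte char #6 = D4 88.
Offset 19: leading byte 0xF3 = 11110011 → 4-byte char #7 = F3 BE 9A AE.
Offset 23: leading byte 0xE7 = 11100111 → 3-byte char #8 = E7 A6 91.
Leading byte 0xE7 = 11100111 matches 1110xxxx → 3-byte sequence.
Byte 1: 0xE7 = 11100111, payload 0111 (4 bits).
Byte 2: 0xA6 = 10100110 (10xxxxxx ✓), payload 100110.
Byte 3: 0x91 = 10010001 (10xxxxxx ✓), payload 010001.
Concatenate: 0111100110010001 = 0x7991 (16 bits → U+7991).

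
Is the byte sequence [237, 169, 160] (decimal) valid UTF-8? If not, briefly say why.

Structurally a 3-byte sequence; payload = 0xDA60.
But 0xDA60 is in U+D800–U+DFFF, the surrogate range. Surrogates are not Unicode scalar values and are forbidden in UTF-8.

invalid (encodes a surrogate (U+D800–U+DFFF))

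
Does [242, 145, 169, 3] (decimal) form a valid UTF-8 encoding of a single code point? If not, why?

invalid (non-continuation byte where continuation expected)

Leading byte 0xF2 = 11110010 → 4-byte form.
Byte 4 is 0x03 = 00000011, which is not 10xxxxxx — expected a continuation byte.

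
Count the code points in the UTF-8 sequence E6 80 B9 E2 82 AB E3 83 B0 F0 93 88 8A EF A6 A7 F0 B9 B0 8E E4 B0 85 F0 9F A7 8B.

Byte at offset 0: 0xE6 = 11100110 → 3-byte char (#1). Advance 3.
Byte at offset 3: 0xE2 = 11100010 → 3-byte char (#2). Advance 3.
Byte at offset 6: 0xE3 = 11100011 → 3-byte char (#3). Advance 3.
Byte at offset 9: 0xF0 = 11110000 → 4-byte char (#4). Advance 4.
Byte at offset 13: 0xEF = 11101111 → 3-byte char (#5). Advance 3.
Byte at offset 16: 0xF0 = 11110000 → 4-byte char (#6). Advance 4.
Byte at offset 20: 0xE4 = 11100100 → 3-byte char (#7). Advance 3.
Byte at offset 23: 0xF0 = 11110000 → 4-byte char (#8). Advance 4.
Reached end at offset 27 after 8 code points.

8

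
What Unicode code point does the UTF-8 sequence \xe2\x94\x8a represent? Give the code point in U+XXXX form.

U+250A

Leading byte 0xE2 = 11100010 matches 1110xxxx → 3-byte sequence.
Byte 1: 0xE2 = 11100010, payload 0010 (4 bits).
Byte 2: 0x94 = 10010100 (10xxxxxx ✓), payload 010100.
Byte 3: 0x8A = 10001010 (10xxxxxx ✓), payload 001010.
Concatenate: 0010010100001010 = 0x250A (16 bits → U+250A).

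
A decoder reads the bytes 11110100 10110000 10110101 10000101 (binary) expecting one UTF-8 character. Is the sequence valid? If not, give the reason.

invalid (encodes a value above U+10FFFF)

Leading byte 0xF4 = 11110100 → 4-byte form.
Payload = 0x130D45, which exceeds U+10FFFF, the maximum Unicode code point. (Leading bytes F5–FF, or F4 followed by ≥ 0x90, are invalid.)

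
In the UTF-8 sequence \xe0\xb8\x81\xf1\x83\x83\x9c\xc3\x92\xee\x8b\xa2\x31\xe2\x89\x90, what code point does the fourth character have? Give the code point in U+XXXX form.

Offset 0: leading byte 0xE0 = 11100000 → 3-byte char #1 = E0 B8 81.
Offset 3: leading byte 0xF1 = 11110001 → 4-byte char #2 = F1 83 83 9C.
Offset 7: leading byte 0xC3 = 11000011 → 2-byte char #3 = C3 92.
Offset 9: leading byte 0xEE = 11101110 → 3-byte char #4 = EE 8B A2.
Leading byte 0xEE = 11101110 matches 1110xxxx → 3-byte sequence.
Byte 1: 0xEE = 11101110, payload 1110 (4 bits).
Byte 2: 0x8B = 10001011 (10xxxxxx ✓), payload 001011.
Byte 3: 0xA2 = 10100010 (10xxxxxx ✓), payload 100010.
Concatenate: 1110001011100010 = 0xE2E2 (16 bits → U+E2E2).

U+E2E2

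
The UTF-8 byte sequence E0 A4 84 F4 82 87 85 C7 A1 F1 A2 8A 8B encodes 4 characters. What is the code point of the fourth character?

Offset 0: leading byte 0xE0 = 11100000 → 3-byte char #1 = E0 A4 84.
Offset 3: leading byte 0xF4 = 11110100 → 4-byte char #2 = F4 82 87 85.
Offset 7: leading byte 0xC7 = 11000111 → 2-byte char #3 = C7 A1.
Offset 9: leading byte 0xF1 = 11110001 → 4-byte char #4 = F1 A2 8A 8B.
Leading byte 0xF1 = 11110001 matches 11110xxx → 4-byte sequence.
Byte 1: 0xF1 = 11110001, payload 001 (3 bits).
Byte 2: 0xA2 = 10100010 (10xxxxxx ✓), payload 100010.
Byte 3: 0x8A = 10001010 (10xxxxxx ✓), payload 001010.
Byte 4: 0x8B = 10001011 (10xxxxxx ✓), payload 001011.
Concatenate: 001100010001010001011 = 0x6228B (21 bits → U+6228B).

U+6228B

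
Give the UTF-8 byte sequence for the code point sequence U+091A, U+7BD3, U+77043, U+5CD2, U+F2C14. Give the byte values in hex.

U+091A: 3-byte form → E0 A4 9A.
U+7BD3: 3-byte form → E7 AF 93.
U+77043: 4-byte form → F1 B7 81 83.
U+5CD2: 3-byte form → E5 B3 92.
U+F2C14: 4-byte form → F3 B2 B0 94.
Concatenated (17 bytes): E0 A4 9A E7 AF 93 F1 B7 81 83 E5 B3 92 F3 B2 B0 94.

E0 A4 9A E7 AF 93 F1 B7 81 83 E5 B3 92 F3 B2 B0 94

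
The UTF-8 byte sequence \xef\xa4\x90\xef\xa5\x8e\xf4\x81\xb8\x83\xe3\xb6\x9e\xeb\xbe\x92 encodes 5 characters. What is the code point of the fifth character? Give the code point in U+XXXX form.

Offset 0: leading byte 0xEF = 11101111 → 3-byte char #1 = EF A4 90.
Offset 3: leading byte 0xEF = 11101111 → 3-byte char #2 = EF A5 8E.
Offset 6: leading byte 0xF4 = 11110100 → 4-byte char #3 = F4 81 B8 83.
Offset 10: leading byte 0xE3 = 11100011 → 3-byte char #4 = E3 B6 9E.
Offset 13: leading byte 0xEB = 11101011 → 3-byte char #5 = EB BE 92.
Leading byte 0xEB = 11101011 matches 1110xxxx → 3-byte sequence.
Byte 1: 0xEB = 11101011, payload 1011 (4 bits).
Byte 2: 0xBE = 10111110 (10xxxxxx ✓), payload 111110.
Byte 3: 0x92 = 10010010 (10xxxxxx ✓), payload 010010.
Concatenate: 1011111110010010 = 0xBF92 (16 bits → U+BF92).

U+BF92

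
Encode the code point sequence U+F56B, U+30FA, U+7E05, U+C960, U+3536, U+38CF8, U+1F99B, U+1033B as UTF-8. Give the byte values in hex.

EF 95 AB E3 83 BA E7 B8 85 EC A5 A0 E3 94 B6 F0 B8 B3 B8 F0 9F A6 9B F0 90 8C BB

U+F56B: 3-byte form → EF 95 AB.
U+30FA: 3-byte form → E3 83 BA.
U+7E05: 3-byte form → E7 B8 85.
U+C960: 3-byte form → EC A5 A0.
U+3536: 3-byte form → E3 94 B6.
U+38CF8: 4-byte form → F0 B8 B3 B8.
U+1F99B: 4-byte form → F0 9F A6 9B.
U+1033B: 4-byte form → F0 90 8C BB.
Concatenated (27 bytes): EF 95 AB E3 83 BA E7 B8 85 EC A5 A0 E3 94 B6 F0 B8 B3 B8 F0 9F A6 9B F0 90 8C BB.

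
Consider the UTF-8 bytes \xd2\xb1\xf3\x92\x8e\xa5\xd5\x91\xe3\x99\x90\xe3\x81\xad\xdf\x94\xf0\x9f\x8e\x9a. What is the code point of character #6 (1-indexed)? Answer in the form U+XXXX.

U+07D4

Offset 0: leading byte 0xD2 = 11010010 → 2-byte char #1 = D2 B1.
Offset 2: leading byte 0xF3 = 11110011 → 4-byte char #2 = F3 92 8E A5.
Offset 6: leading byte 0xD5 = 11010101 → 2-byte char #3 = D5 91.
Offset 8: leading byte 0xE3 = 11100011 → 3-byte char #4 = E3 99 90.
Offset 11: leading byte 0xE3 = 11100011 → 3-byte char #5 = E3 81 AD.
Offset 14: leading byte 0xDF = 11011111 → 2-byte char #6 = DF 94.
Leading byte 0xDF = 11011111 matches 110xxxxx → 2-byte sequence.
Byte 1: 0xDF = 11011111, payload 11111 (5 bits).
Byte 2: 0x94 = 10010100 (10xxxxxx ✓), payload 010100.
Concatenate: 11111010100 = 0x7D4 (11 bits → U+07D4).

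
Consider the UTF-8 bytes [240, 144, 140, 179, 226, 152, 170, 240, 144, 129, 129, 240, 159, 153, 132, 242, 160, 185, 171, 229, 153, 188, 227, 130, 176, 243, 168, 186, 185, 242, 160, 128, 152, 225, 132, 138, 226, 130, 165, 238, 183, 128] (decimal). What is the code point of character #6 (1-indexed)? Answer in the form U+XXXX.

Offset 0: leading byte 0xF0 = 11110000 → 4-byte char #1 = F0 90 8C B3.
Offset 4: leading byte 0xE2 = 11100010 → 3-byte char #2 = E2 98 AA.
Offset 7: leading byte 0xF0 = 11110000 → 4-byte char #3 = F0 90 81 81.
Offset 11: leading byte 0xF0 = 11110000 → 4-byte char #4 = F0 9F 99 84.
Offset 15: leading byte 0xF2 = 11110010 → 4-byte char #5 = F2 A0 B9 AB.
Offset 19: leading byte 0xE5 = 11100101 → 3-byte char #6 = E5 99 BC.
Leading byte 0xE5 = 11100101 matches 1110xxxx → 3-byte sequence.
Byte 1: 0xE5 = 11100101, payload 0101 (4 bits).
Byte 2: 0x99 = 10011001 (10xxxxxx ✓), payload 011001.
Byte 3: 0xBC = 10111100 (10xxxxxx ✓), payload 111100.
Concatenate: 0101011001111100 = 0x567C (16 bits → U+567C).

U+567C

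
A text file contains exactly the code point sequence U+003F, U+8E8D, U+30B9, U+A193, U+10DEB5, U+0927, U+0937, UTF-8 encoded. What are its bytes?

3F E8 BA 8D E3 82 B9 EA 86 93 F4 8D BA B5 E0 A4 A7 E0 A4 B7

U+003F: 1-byte form → 3F.
U+8E8D: 3-byte form → E8 BA 8D.
U+30B9: 3-byte form → E3 82 B9.
U+A193: 3-byte form → EA 86 93.
U+10DEB5: 4-byte form → F4 8D BA B5.
U+0927: 3-byte form → E0 A4 A7.
U+0937: 3-byte form → E0 A4 B7.
Concatenated (20 bytes): 3F E8 BA 8D E3 82 B9 EA 86 93 F4 8D BA B5 E0 A4 A7 E0 A4 B7.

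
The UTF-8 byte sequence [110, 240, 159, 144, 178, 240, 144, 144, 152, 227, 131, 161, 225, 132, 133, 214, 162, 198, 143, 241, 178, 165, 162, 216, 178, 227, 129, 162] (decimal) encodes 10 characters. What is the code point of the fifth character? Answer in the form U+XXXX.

Offset 0: leading byte 0x6E = 01101110 → 1-byte char #1 = 6E.
Offset 1: leading byte 0xF0 = 11110000 → 4-byte char #2 = F0 9F 90 B2.
Offset 5: leading byte 0xF0 = 11110000 → 4-byte char #3 = F0 90 90 98.
Offset 9: leading byte 0xE3 = 11100011 → 3-byte char #4 = E3 83 A1.
Offset 12: leading byte 0xE1 = 11100001 → 3-byte char #5 = E1 84 85.
Leading byte 0xE1 = 11100001 matches 1110xxxx → 3-byte sequence.
Byte 1: 0xE1 = 11100001, payload 0001 (4 bits).
Byte 2: 0x84 = 10000100 (10xxxxxx ✓), payload 000100.
Byte 3: 0x85 = 10000101 (10xxxxxx ✓), payload 000101.
Concatenate: 0001000100000101 = 0x1105 (16 bits → U+1105).

U+1105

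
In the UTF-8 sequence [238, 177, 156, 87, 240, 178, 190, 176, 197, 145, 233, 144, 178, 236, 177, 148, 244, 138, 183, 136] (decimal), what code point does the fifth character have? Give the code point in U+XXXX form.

U+9432

Offset 0: leading byte 0xEE = 11101110 → 3-byte char #1 = EE B1 9C.
Offset 3: leading byte 0x57 = 01010111 → 1-byte char #2 = 57.
Offset 4: leading byte 0xF0 = 11110000 → 4-byte char #3 = F0 B2 BE B0.
Offset 8: leading byte 0xC5 = 11000101 → 2-byte char #4 = C5 91.
Offset 10: leading byte 0xE9 = 11101001 → 3-byte char #5 = E9 90 B2.
Leading byte 0xE9 = 11101001 matches 1110xxxx → 3-byte sequence.
Byte 1: 0xE9 = 11101001, payload 1001 (4 bits).
Byte 2: 0x90 = 10010000 (10xxxxxx ✓), payload 010000.
Byte 3: 0xB2 = 10110010 (10xxxxxx ✓), payload 110010.
Concatenate: 1001010000110010 = 0x9432 (16 bits → U+9432).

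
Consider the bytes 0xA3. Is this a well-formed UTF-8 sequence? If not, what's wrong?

invalid (continuation byte with no leading byte)

Byte 0xA3 = 10100011 has the form 10xxxxxx — a continuation byte — but there is no preceding leading byte.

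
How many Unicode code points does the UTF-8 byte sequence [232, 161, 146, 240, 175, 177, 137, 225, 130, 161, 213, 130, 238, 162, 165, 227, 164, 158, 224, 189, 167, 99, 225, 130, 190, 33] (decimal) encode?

10

Byte at offset 0: 0xE8 = 11101000 → 3-byte char (#1). Advance 3.
Byte at offset 3: 0xF0 = 11110000 → 4-byte char (#2). Advance 4.
Byte at offset 7: 0xE1 = 11100001 → 3-byte char (#3). Advance 3.
Byte at offset 10: 0xD5 = 11010101 → 2-byte char (#4). Advance 2.
Byte at offset 12: 0xEE = 11101110 → 3-byte char (#5). Advance 3.
Byte at offset 15: 0xE3 = 11100011 → 3-byte char (#6). Advance 3.
Byte at offset 18: 0xE0 = 11100000 → 3-byte char (#7). Advance 3.
Byte at offset 21: 0x63 = 01100011 → 1-byte char (#8). Advance 1.
Byte at offset 22: 0xE1 = 11100001 → 3-byte char (#9). Advance 3.
Byte at offset 25: 0x21 = 00100001 → 1-byte char (#10). Advance 1.
Reached end at offset 26 after 10 code points.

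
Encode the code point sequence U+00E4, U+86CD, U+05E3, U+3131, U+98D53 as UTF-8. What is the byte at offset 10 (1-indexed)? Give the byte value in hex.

1-indexed offset 10 is 0-indexed offset 9.
U+00E4 → 2-byte form C3 A4 at offsets 0–1.
U+86CD → 3-byte form E8 9B 8D at offsets 2–4.
U+05E3 → 2-byte form D7 A3 at offsets 5–6.
U+3131 → 3-byte form E3 84 B1 at offsets 7–9.
Offset 9 falls in char 4's range; it's byte 3 of E3 84 B1 = 0xB1.

0xB1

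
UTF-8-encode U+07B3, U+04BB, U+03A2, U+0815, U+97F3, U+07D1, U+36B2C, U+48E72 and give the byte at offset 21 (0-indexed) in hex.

U+07B3 → 2-byte form DE B3 at offsets 0–1.
U+04BB → 2-byte form D2 BB at offsets 2–3.
U+03A2 → 2-byte form CE A2 at offsets 4–5.
U+0815 → 3-byte form E0 A0 95 at offsets 6–8.
U+97F3 → 3-byte form E9 9F B3 at offsets 9–11.
U+07D1 → 2-byte form DF 91 at offsets 12–13.
U+36B2C → 4-byte form F0 B6 AC AC at offsets 14–17.
U+48E72 → 4-byte form F1 88 B9 B2 at offsets 18–21.
Offset 21 falls in char 8's range; it's byte 4 of F1 88 B9 B2 = 0xB2.

0xB2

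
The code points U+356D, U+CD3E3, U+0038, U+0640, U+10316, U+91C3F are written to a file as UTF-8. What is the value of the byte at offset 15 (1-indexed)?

1-indexed offset 15 is 0-indexed offset 14.
U+356D → 3-byte form E3 95 AD at offsets 0–2.
U+CD3E3 → 4-byte form F3 8D 8F A3 at offsets 3–6.
U+0038 → 1-byte form 38 at offsets 7–7.
U+0640 → 2-byte form D9 80 at offsets 8–9.
U+10316 → 4-byte form F0 90 8C 96 at offsets 10–13.
U+91C3F → 4-byte form F2 91 B0 BF at offsets 14–17.
Offset 14 falls in char 6's range; it's byte 1 of F2 91 B0 BF = 0xF2.

0xF2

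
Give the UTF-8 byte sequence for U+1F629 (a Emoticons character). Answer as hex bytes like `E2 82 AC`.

F0 9F 98 A9

U+1F629 = 0x1F629 = 128553 decimal. In range U+10000–U+10FFFF → 4-byte form: 11110xxx 10xxxxxx 10xxxxxx 10xxxxxx.
Binary (21 bits): 000011111011000101001.
Split 3+6+6+6: 000 | 011111 | 011000 | 101001.
Byte 1: 11110000 = 0xF0.
Byte 2: 10011111 = 0x9F.
Byte 3: 10011000 = 0x98.
Byte 4: 10101001 = 0xA9.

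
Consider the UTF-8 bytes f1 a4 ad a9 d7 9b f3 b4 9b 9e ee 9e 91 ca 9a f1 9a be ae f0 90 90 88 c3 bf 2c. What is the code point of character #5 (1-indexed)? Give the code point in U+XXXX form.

U+029A

Offset 0: leading byte 0xF1 = 11110001 → 4-byte char #1 = F1 A4 AD A9.
Offset 4: leading byte 0xD7 = 11010111 → 2-byte char #2 = D7 9B.
Offset 6: leading byte 0xF3 = 11110011 → 4-byte char #3 = F3 B4 9B 9E.
Offset 10: leading byte 0xEE = 11101110 → 3-byte char #4 = EE 9E 91.
Offset 13: leading byte 0xCA = 11001010 → 2-byte char #5 = CA 9A.
Leading byte 0xCA = 11001010 matches 110xxxxx → 2-byte sequence.
Byte 1: 0xCA = 11001010, payload 01010 (5 bits).
Byte 2: 0x9A = 10011010 (10xxxxxx ✓), payload 011010.
Concatenate: 01010011010 = 0x29A (11 bits → U+029A).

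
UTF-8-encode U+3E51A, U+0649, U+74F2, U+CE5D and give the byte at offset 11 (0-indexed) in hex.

0x9D

U+3E51A → 4-byte form F0 BE 94 9A at offsets 0–3.
U+0649 → 2-byte form D9 89 at offsets 4–5.
U+74F2 → 3-byte form E7 93 B2 at offsets 6–8.
U+CE5D → 3-byte form EC B9 9D at offsets 9–11.
Offset 11 falls in char 4's range; it's byte 3 of EC B9 9D = 0x9D.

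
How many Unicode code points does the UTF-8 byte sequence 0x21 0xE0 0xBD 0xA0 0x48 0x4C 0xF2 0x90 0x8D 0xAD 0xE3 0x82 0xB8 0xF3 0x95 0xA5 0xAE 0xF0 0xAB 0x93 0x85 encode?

8

Byte at offset 0: 0x21 = 00100001 → 1-byte char (#1). Advance 1.
Byte at offset 1: 0xE0 = 11100000 → 3-byte char (#2). Advance 3.
Byte at offset 4: 0x48 = 01001000 → 1-byte char (#3). Advance 1.
Byte at offset 5: 0x4C = 01001100 → 1-byte char (#4). Advance 1.
Byte at offset 6: 0xF2 = 11110010 → 4-byte char (#5). Advance 4.
Byte at offset 10: 0xE3 = 11100011 → 3-byte char (#6). Advance 3.
Byte at offset 13: 0xF3 = 11110011 → 4-byte char (#7). Advance 4.
Byte at offset 17: 0xF0 = 11110000 → 4-byte char (#8). Advance 4.
Reached end at offset 21 after 8 code points.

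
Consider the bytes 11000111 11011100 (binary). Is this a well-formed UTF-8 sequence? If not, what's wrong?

invalid (non-continuation byte where continuation expected)

Leading byte 0xC7 = 11000111 → 2-byte form.
Byte 2 is 0xDC = 11011100, which is not 10xxxxxx — expected a continuation byte.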